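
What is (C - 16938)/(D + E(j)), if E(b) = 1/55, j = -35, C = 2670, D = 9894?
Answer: -784740/544171 ≈ -1.4421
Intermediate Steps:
E(b) = 1/55
(C - 16938)/(D + E(j)) = (2670 - 16938)/(9894 + 1/55) = -14268/544171/55 = -14268*55/544171 = -784740/544171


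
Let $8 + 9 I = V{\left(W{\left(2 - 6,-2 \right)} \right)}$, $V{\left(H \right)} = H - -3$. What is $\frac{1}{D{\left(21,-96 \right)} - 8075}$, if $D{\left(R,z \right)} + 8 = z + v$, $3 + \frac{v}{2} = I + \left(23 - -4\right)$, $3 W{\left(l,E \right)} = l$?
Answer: $- \frac{27}{219575} \approx -0.00012296$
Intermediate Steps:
$W{\left(l,E \right)} = \frac{l}{3}$
$V{\left(H \right)} = 3 + H$ ($V{\left(H \right)} = H + 3 = 3 + H$)
$I = - \frac{19}{27}$ ($I = - \frac{8}{9} + \frac{3 + \frac{2 - 6}{3}}{9} = - \frac{8}{9} + \frac{3 + \frac{1}{3} \left(-4\right)}{9} = - \frac{8}{9} + \frac{3 - \frac{4}{3}}{9} = - \frac{8}{9} + \frac{1}{9} \cdot \frac{5}{3} = - \frac{8}{9} + \frac{5}{27} = - \frac{19}{27} \approx -0.7037$)
$v = \frac{1258}{27}$ ($v = -6 + 2 \left(- \frac{19}{27} + \left(23 - -4\right)\right) = -6 + 2 \left(- \frac{19}{27} + \left(23 + 4\right)\right) = -6 + 2 \left(- \frac{19}{27} + 27\right) = -6 + 2 \cdot \frac{710}{27} = -6 + \frac{1420}{27} = \frac{1258}{27} \approx 46.593$)
$D{\left(R,z \right)} = \frac{1042}{27} + z$ ($D{\left(R,z \right)} = -8 + \left(z + \frac{1258}{27}\right) = -8 + \left(\frac{1258}{27} + z\right) = \frac{1042}{27} + z$)
$\frac{1}{D{\left(21,-96 \right)} - 8075} = \frac{1}{\left(\frac{1042}{27} - 96\right) - 8075} = \frac{1}{- \frac{1550}{27} - 8075} = \frac{1}{- \frac{219575}{27}} = - \frac{27}{219575}$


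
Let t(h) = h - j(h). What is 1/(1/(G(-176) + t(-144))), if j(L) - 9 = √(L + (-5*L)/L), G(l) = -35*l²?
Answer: -1084313 - I*√149 ≈ -1.0843e+6 - 12.207*I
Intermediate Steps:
j(L) = 9 + √(-5 + L) (j(L) = 9 + √(L + (-5*L)/L) = 9 + √(L - 5) = 9 + √(-5 + L))
t(h) = -9 + h - √(-5 + h) (t(h) = h - (9 + √(-5 + h)) = h + (-9 - √(-5 + h)) = -9 + h - √(-5 + h))
1/(1/(G(-176) + t(-144))) = 1/(1/(-35*(-176)² + (-9 - 144 - √(-5 - 144)))) = 1/(1/(-35*30976 + (-9 - 144 - √(-149)))) = 1/(1/(-1084160 + (-9 - 144 - I*√149))) = 1/(1/(-1084160 + (-153 - I*√149))) = 1/(1/(-1084313 - I*√149)) = -1084313 - I*√149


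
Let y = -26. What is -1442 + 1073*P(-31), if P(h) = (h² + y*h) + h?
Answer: 1861286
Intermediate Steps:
P(h) = h² - 25*h (P(h) = (h² - 26*h) + h = h² - 25*h)
-1442 + 1073*P(-31) = -1442 + 1073*(-31*(-25 - 31)) = -1442 + 1073*(-31*(-56)) = -1442 + 1073*1736 = -1442 + 1862728 = 1861286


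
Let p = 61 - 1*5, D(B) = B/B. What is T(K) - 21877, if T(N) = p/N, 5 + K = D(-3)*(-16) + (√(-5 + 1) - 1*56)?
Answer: -129800553/5933 - 112*I/5933 ≈ -21878.0 - 0.018877*I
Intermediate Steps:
D(B) = 1
p = 56 (p = 61 - 5 = 56)
K = -77 + 2*I (K = -5 + (1*(-16) + (√(-5 + 1) - 1*56)) = -5 + (-16 + (√(-4) - 56)) = -5 + (-16 + (2*I - 56)) = -5 + (-16 + (-56 + 2*I)) = -5 + (-72 + 2*I) = -77 + 2*I ≈ -77.0 + 2.0*I)
T(N) = 56/N
T(K) - 21877 = 56/(-77 + 2*I) - 21877 = 56*((-77 - 2*I)/5933) - 21877 = 56*(-77 - 2*I)/5933 - 21877 = -21877 + 56*(-77 - 2*I)/5933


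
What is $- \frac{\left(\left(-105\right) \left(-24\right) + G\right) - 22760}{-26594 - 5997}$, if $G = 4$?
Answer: $- \frac{20236}{32591} \approx -0.62091$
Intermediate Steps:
$- \frac{\left(\left(-105\right) \left(-24\right) + G\right) - 22760}{-26594 - 5997} = - \frac{\left(\left(-105\right) \left(-24\right) + 4\right) - 22760}{-26594 - 5997} = - \frac{\left(2520 + 4\right) - 22760}{-32591} = - \frac{\left(2524 - 22760\right) \left(-1\right)}{32591} = - \frac{\left(-20236\right) \left(-1\right)}{32591} = \left(-1\right) \frac{20236}{32591} = - \frac{20236}{32591}$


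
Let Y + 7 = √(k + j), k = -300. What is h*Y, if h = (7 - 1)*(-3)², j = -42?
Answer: -378 + 162*I*√38 ≈ -378.0 + 998.63*I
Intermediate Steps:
Y = -7 + 3*I*√38 (Y = -7 + √(-300 - 42) = -7 + √(-342) = -7 + 3*I*√38 ≈ -7.0 + 18.493*I)
h = 54 (h = 6*9 = 54)
h*Y = 54*(-7 + 3*I*√38) = -378 + 162*I*√38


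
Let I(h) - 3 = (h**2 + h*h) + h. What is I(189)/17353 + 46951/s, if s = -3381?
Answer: -81792307/8381499 ≈ -9.7587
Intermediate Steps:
I(h) = 3 + h + 2*h**2 (I(h) = 3 + ((h**2 + h*h) + h) = 3 + ((h**2 + h**2) + h) = 3 + (2*h**2 + h) = 3 + (h + 2*h**2) = 3 + h + 2*h**2)
I(189)/17353 + 46951/s = (3 + 189 + 2*189**2)/17353 + 46951/(-3381) = (3 + 189 + 2*35721)*(1/17353) + 46951*(-1/3381) = (3 + 189 + 71442)*(1/17353) - 46951/3381 = 71634*(1/17353) - 46951/3381 = 71634/17353 - 46951/3381 = -81792307/8381499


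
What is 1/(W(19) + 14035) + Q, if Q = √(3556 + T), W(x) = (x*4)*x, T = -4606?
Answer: 1/15479 + 5*I*√42 ≈ 6.4604e-5 + 32.404*I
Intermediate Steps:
W(x) = 4*x² (W(x) = (4*x)*x = 4*x²)
Q = 5*I*√42 (Q = √(3556 - 4606) = √(-1050) = 5*I*√42 ≈ 32.404*I)
1/(W(19) + 14035) + Q = 1/(4*19² + 14035) + 5*I*√42 = 1/(4*361 + 14035) + 5*I*√42 = 1/(1444 + 14035) + 5*I*√42 = 1/15479 + 5*I*√42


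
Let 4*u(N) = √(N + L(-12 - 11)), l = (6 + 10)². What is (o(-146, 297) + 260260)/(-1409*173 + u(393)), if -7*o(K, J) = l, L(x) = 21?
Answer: -3552151807584/3327378601295 - 10929384*√46/3327378601295 ≈ -1.0676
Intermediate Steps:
l = 256 (l = 16² = 256)
o(K, J) = -256/7 (o(K, J) = -⅐*256 = -256/7)
u(N) = √(21 + N)/4 (u(N) = √(N + 21)/4 = √(21 + N)/4)
(o(-146, 297) + 260260)/(-1409*173 + u(393)) = (-256/7 + 260260)/(-1409*173 + √(21 + 393)/4) = 1821564/(7*(-243757 + √414/4)) = 1821564/(7*(-243757 + (3*√46)/4)) = 1821564/(7*(-243757 + 3*√46/4))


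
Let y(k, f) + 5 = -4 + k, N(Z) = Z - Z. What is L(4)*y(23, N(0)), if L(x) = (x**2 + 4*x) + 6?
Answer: 532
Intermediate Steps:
N(Z) = 0
y(k, f) = -9 + k (y(k, f) = -5 + (-4 + k) = -9 + k)
L(x) = 6 + x**2 + 4*x
L(4)*y(23, N(0)) = (6 + 4**2 + 4*4)*(-9 + 23) = (6 + 16 + 16)*14 = 38*14 = 532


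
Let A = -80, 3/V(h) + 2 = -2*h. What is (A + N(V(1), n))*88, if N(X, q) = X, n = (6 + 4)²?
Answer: -7106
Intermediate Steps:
V(h) = 3/(-2 - 2*h)
n = 100 (n = 10² = 100)
(A + N(V(1), n))*88 = (-80 - 3/(2 + 2*1))*88 = (-80 - 3/(2 + 2))*88 = (-80 - 3/4)*88 = (-80 - 3*¼)*88 = (-80 - ¾)*88 = -323/4*88 = -7106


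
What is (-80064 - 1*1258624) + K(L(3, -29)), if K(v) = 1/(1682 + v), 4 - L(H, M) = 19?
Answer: -2231592895/1667 ≈ -1.3387e+6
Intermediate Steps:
L(H, M) = -15 (L(H, M) = 4 - 1*19 = 4 - 19 = -15)
(-80064 - 1*1258624) + K(L(3, -29)) = (-80064 - 1*1258624) + 1/(1682 - 15) = (-80064 - 1258624) + 1/1667 = -1338688 + 1/1667 = -2231592895/1667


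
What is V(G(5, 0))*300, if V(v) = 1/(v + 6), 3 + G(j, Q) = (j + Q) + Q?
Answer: 75/2 ≈ 37.500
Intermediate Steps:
G(j, Q) = -3 + j + 2*Q (G(j, Q) = -3 + ((j + Q) + Q) = -3 + ((Q + j) + Q) = -3 + (j + 2*Q) = -3 + j + 2*Q)
V(v) = 1/(6 + v)
V(G(5, 0))*300 = 300/(6 + (-3 + 5 + 2*0)) = 300/(6 + (-3 + 5 + 0)) = 300/(6 + 2) = 300/8 = (⅛)*300 = 75/2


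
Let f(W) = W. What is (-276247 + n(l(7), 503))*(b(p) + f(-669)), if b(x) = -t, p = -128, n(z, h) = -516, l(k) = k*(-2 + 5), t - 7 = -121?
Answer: 153603465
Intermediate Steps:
t = -114 (t = 7 - 121 = -114)
l(k) = 3*k (l(k) = k*3 = 3*k)
b(x) = 114 (b(x) = -1*(-114) = 114)
(-276247 + n(l(7), 503))*(b(p) + f(-669)) = (-276247 - 516)*(114 - 669) = -276763*(-555) = 153603465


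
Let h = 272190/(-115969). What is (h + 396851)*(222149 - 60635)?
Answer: 7433220150763506/115969 ≈ 6.4097e+10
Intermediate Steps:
h = -272190/115969 (h = 272190*(-1/115969) = -272190/115969 ≈ -2.3471)
(h + 396851)*(222149 - 60635) = (-272190/115969 + 396851)*(222149 - 60635) = (46022141429/115969)*161514 = 7433220150763506/115969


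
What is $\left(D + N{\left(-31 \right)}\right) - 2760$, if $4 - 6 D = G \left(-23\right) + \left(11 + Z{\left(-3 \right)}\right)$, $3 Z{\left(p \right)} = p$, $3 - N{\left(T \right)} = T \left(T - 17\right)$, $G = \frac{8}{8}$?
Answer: $- \frac{25453}{6} \approx -4242.2$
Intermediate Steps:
$G = 1$ ($G = 8 \cdot \frac{1}{8} = 1$)
$N{\left(T \right)} = 3 - T \left(-17 + T\right)$ ($N{\left(T \right)} = 3 - T \left(T - 17\right) = 3 - T \left(-17 + T\right)$)
$Z{\left(p \right)} = \frac{p}{3}$
$D = \frac{17}{6}$ ($D = \frac{2}{3} - \frac{1 \left(-23\right) + \left(11 + \frac{1}{3} \left(-3\right)\right)}{6} = \frac{2}{3} - \frac{-23 + \left(11 - 1\right)}{6} = \frac{2}{3} - \frac{-23 + 10}{6} = \frac{2}{3} - - \frac{13}{6} = \frac{2}{3} + \frac{13}{6} = \frac{17}{6} \approx 2.8333$)
$\left(D + N{\left(-31 \right)}\right) - 2760 = \left(\frac{17}{6} + \left(3 - \left(-31\right)^{2} + 17 \left(-31\right)\right)\right) - 2760 = \left(\frac{17}{6} - 1485\right) - 2760 = - \frac{8893}{6} - 2760 = - \frac{25453}{6}$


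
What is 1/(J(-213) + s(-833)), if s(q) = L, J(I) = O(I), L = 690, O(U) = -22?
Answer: 1/668 ≈ 0.0014970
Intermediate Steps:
J(I) = -22
s(q) = 690
1/(J(-213) + s(-833)) = 1/(-22 + 690) = 1/668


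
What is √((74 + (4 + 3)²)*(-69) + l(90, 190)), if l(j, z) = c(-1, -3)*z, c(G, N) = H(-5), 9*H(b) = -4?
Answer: I*√77143/3 ≈ 92.582*I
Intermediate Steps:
H(b) = -4/9 (H(b) = (⅑)*(-4) = -4/9)
c(G, N) = -4/9
l(j, z) = -4*z/9
√((74 + (4 + 3)²)*(-69) + l(90, 190)) = √((74 + (4 + 3)²)*(-69) - 4/9*190) = √((74 + 7²)*(-69) - 760/9) = √((74 + 49)*(-69) - 760/9) = √(123*(-69) - 760/9) = √(-8487 - 760/9) = √(-77143/9) = I*√77143/3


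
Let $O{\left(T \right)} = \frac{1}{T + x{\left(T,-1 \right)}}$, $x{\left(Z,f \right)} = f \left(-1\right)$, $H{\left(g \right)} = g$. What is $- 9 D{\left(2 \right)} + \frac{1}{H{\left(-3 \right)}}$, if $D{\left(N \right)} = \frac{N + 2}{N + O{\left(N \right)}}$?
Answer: $- \frac{331}{21} \approx -15.762$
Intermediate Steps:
$x{\left(Z,f \right)} = - f$
$O{\left(T \right)} = \frac{1}{1 + T}$ ($O{\left(T \right)} = \frac{1}{T - -1} = \frac{1}{T + 1} = \frac{1}{1 + T}$)
$D{\left(N \right)} = \frac{2 + N}{N + \frac{1}{1 + N}}$ ($D{\left(N \right)} = \frac{N + 2}{N + \frac{1}{1 + N}} = \frac{2 + N}{N + \frac{1}{1 + N}}$)
$- 9 D{\left(2 \right)} + \frac{1}{H{\left(-3 \right)}} = - 9 \frac{\left(1 + 2\right) \left(2 + 2\right)}{1 + 2 \left(1 + 2\right)} + \frac{1}{-3} = - 9 \frac{1}{1 + 2 \cdot 3} \cdot 3 \cdot 4 - \frac{1}{3} = - 9 \frac{1}{1 + 6} \cdot 3 \cdot 4 - \frac{1}{3} = - 9 \cdot \frac{1}{7} \cdot 3 \cdot 4 - \frac{1}{3} = \left(-9\right) \frac{12}{7} - \frac{1}{3} = - \frac{108}{7} - \frac{1}{3} = - \frac{331}{21}$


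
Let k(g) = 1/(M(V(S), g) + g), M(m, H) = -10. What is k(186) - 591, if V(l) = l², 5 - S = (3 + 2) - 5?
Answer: -104015/176 ≈ -590.99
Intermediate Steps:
S = 5 (S = 5 - ((3 + 2) - 5) = 5 - (5 - 5) = 5 - 1*0 = 5 + 0 = 5)
k(g) = 1/(-10 + g)
k(186) - 591 = 1/(-10 + 186) - 591 = 1/176 - 591 = -104015/176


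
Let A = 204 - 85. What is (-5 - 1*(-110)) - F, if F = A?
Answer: -14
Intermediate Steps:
A = 119
F = 119
(-5 - 1*(-110)) - F = (-5 - 1*(-110)) - 1*119 = (-5 + 110) - 119 = 105 - 119 = -14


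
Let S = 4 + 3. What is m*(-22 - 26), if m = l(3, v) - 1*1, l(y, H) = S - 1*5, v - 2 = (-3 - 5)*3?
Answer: -48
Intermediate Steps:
S = 7
v = -22 (v = 2 + (-3 - 5)*3 = 2 - 8*3 = 2 - 24 = -22)
l(y, H) = 2 (l(y, H) = 7 - 1*5 = 7 - 5 = 2)
m = 1 (m = 2 - 1*1 = 2 - 1 = 1)
m*(-22 - 26) = 1*(-22 - 26) = 1*(-48) = -48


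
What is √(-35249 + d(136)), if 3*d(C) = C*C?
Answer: I*√261753/3 ≈ 170.54*I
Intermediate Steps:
d(C) = C²/3 (d(C) = (C*C)/3 = C²/3)
√(-35249 + d(136)) = √(-35249 + (⅓)*136²) = √(-35249 + (⅓)*18496) = √(-35249 + 18496/3) = √(-87251/3) = I*√261753/3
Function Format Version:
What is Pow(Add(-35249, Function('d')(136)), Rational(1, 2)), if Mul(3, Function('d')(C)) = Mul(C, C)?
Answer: Mul(Rational(1, 3), I, Pow(261753, Rational(1, 2))) ≈ Mul(170.54, I)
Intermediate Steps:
Function('d')(C) = Mul(Rational(1, 3), Pow(C, 2)) (Function('d')(C) = Mul(Rational(1, 3), Mul(C, C)) = Mul(Rational(1, 3), Pow(C, 2)))
Pow(Add(-35249, Function('d')(136)), Rational(1, 2)) = Pow(Add(-35249, Mul(Rational(1, 3), Pow(136, 2))), Rational(1, 2)) = Pow(Add(-35249, Mul(Rational(1, 3), 18496)), Rational(1, 2)) = Pow(Add(-35249, Rational(18496, 3)), Rational(1, 2)) = Pow(Rational(-87251, 3), Rational(1, 2)) = Mul(Rational(1, 3), I, Pow(261753, Rational(1, 2)))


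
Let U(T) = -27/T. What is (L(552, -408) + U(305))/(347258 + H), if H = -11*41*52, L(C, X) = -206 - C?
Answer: -33031/14108690 ≈ -0.0023412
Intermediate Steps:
H = -23452 (H = -451*52 = -23452)
(L(552, -408) + U(305))/(347258 + H) = ((-206 - 1*552) - 27/305)/(347258 - 23452) = ((-206 - 552) - 27*1/305)/323806 = (-758 - 27/305)*(1/323806) = -231217/305*1/323806 = -33031/14108690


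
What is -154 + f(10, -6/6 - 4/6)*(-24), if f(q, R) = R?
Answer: -114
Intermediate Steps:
-154 + f(10, -6/6 - 4/6)*(-24) = -154 + (-6/6 - 4/6)*(-24) = -154 + (-6*⅙ - 4*⅙)*(-24) = -154 + (-1 - ⅔)*(-24) = -154 - 5/3*(-24) = -154 + 40 = -114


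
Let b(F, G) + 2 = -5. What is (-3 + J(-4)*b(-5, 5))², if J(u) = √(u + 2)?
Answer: -89 + 42*I*√2 ≈ -89.0 + 59.397*I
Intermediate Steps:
b(F, G) = -7 (b(F, G) = -2 - 5 = -7)
J(u) = √(2 + u)
(-3 + J(-4)*b(-5, 5))² = (-3 + √(2 - 4)*(-7))² = (-3 + √(-2)*(-7))² = (-3 + (I*√2)*(-7))² = (-3 - 7*I*√2)²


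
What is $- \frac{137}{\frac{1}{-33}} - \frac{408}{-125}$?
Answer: $\frac{565533}{125} \approx 4524.3$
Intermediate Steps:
$- \frac{137}{\frac{1}{-33}} - \frac{408}{-125} = - \frac{137}{- \frac{1}{33}} - - \frac{408}{125} = \left(-137\right) \left(-33\right) + \frac{408}{125} = 4521 + \frac{408}{125} = \frac{565533}{125}$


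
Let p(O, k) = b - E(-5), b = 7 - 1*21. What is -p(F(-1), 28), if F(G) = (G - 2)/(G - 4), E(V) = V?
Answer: 9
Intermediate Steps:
F(G) = (-2 + G)/(-4 + G)
b = -14 (b = 7 - 21 = -14)
p(O, k) = -9 (p(O, k) = -14 - 1*(-5) = -14 + 5 = -9)
-p(F(-1), 28) = -1*(-9) = 9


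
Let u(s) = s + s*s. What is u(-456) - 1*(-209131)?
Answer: 416611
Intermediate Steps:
u(s) = s + s**2
u(-456) - 1*(-209131) = -456*(1 - 456) - 1*(-209131) = -456*(-455) + 209131 = 207480 + 209131 = 416611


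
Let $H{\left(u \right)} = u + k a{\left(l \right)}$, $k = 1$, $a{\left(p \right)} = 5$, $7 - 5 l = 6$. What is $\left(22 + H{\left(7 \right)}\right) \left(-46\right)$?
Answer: $-1564$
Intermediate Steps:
$l = \frac{1}{5}$ ($l = \frac{7}{5} - \frac{6}{5} = \frac{1}{5} \approx 0.2$)
$H{\left(u \right)} = 5 + u$ ($H{\left(u \right)} = u + 1 \cdot 5 = u + 5 = 5 + u$)
$\left(22 + H{\left(7 \right)}\right) \left(-46\right) = \left(22 + \left(5 + 7\right)\right) \left(-46\right) = \left(22 + 12\right) \left(-46\right) = 34 \left(-46\right) = -1564$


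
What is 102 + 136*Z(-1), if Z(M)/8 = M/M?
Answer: 1190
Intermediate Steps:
Z(M) = 8 (Z(M) = 8*(M/M) = 8*1 = 8)
102 + 136*Z(-1) = 102 + 136*8 = 102 + 1088 = 1190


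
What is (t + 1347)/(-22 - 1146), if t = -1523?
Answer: 11/73 ≈ 0.15068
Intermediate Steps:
(t + 1347)/(-22 - 1146) = (-1523 + 1347)/(-22 - 1146) = -176/(-1168) = -1/1168*(-176) = 11/73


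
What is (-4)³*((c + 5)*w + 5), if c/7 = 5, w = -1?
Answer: 2240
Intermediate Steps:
c = 35 (c = 7*5 = 35)
(-4)³*((c + 5)*w + 5) = (-4)³*((35 + 5)*(-1) + 5) = -64*(40*(-1) + 5) = -64*(-40 + 5) = -64*(-35) = 2240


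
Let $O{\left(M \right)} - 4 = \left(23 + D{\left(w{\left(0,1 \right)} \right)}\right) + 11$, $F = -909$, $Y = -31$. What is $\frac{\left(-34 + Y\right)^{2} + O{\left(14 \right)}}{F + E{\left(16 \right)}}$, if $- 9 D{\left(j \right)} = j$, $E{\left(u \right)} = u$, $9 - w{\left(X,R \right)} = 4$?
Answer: $- \frac{38362}{8037} \approx -4.7732$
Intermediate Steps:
$w{\left(X,R \right)} = 5$ ($w{\left(X,R \right)} = 9 - 4 = 5$)
$D{\left(j \right)} = - \frac{j}{9}$
$O{\left(M \right)} = \frac{337}{9}$ ($O{\left(M \right)} = 4 + \left(\left(23 - \frac{5}{9}\right) + 11\right) = 4 + \left(\frac{202}{9} + 11\right) = 4 + \frac{301}{9} = \frac{337}{9}$)
$\frac{\left(-34 + Y\right)^{2} + O{\left(14 \right)}}{F + E{\left(16 \right)}} = \frac{\left(-34 - 31\right)^{2} + \frac{337}{9}}{-909 + 16} = \frac{\left(-65\right)^{2} + \frac{337}{9}}{-893} = \left(4225 + \frac{337}{9}\right) \left(- \frac{1}{893}\right) = \frac{38362}{9} \left(- \frac{1}{893}\right) = - \frac{38362}{8037}$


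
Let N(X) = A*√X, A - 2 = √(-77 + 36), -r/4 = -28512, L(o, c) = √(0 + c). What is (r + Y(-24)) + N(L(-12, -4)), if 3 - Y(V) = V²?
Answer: 113475 + (1 + I)*(2 + I*√41) ≈ 1.1347e+5 + 8.4031*I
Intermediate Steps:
L(o, c) = √c
r = 114048 (r = -4*(-28512) = 114048)
Y(V) = 3 - V²
A = 2 + I*√41 (A = 2 + √(-77 + 36) = 2 + √(-41) = 2 + I*√41 ≈ 2.0 + 6.4031*I)
N(X) = √X*(2 + I*√41) (N(X) = (2 + I*√41)*√X = √X*(2 + I*√41))
(r + Y(-24)) + N(L(-12, -4)) = (114048 + (3 - 1*(-24)²)) + √(√(-4))*(2 + I*√41) = (114048 + (3 - 1*576)) + √(2*I)*(2 + I*√41) = (114048 + (3 - 576)) + (1 + I)*(2 + I*√41) = (114048 - 573) + (1 + I)*(2 + I*√41) = 113475 + (1 + I)*(2 + I*√41)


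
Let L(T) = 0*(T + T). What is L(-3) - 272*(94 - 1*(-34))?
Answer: -34816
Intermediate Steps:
L(T) = 0 (L(T) = 0*(2*T) = 0)
L(-3) - 272*(94 - 1*(-34)) = 0 - 272*(94 - 1*(-34)) = 0 - 272*(94 + 34) = 0 - 272*128 = 0 - 34816 = -34816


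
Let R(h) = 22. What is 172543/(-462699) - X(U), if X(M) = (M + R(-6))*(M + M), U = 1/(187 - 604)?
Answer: -2390517097/8939807379 ≈ -0.26740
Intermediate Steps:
U = -1/417 (U = 1/(-417) = -1/417 ≈ -0.0023981)
X(M) = 2*M*(22 + M) (X(M) = (M + 22)*(M + M) = (22 + M)*(2*M) = 2*M*(22 + M))
172543/(-462699) - X(U) = 172543/(-462699) - 2*(-1)*(22 - 1/417)/417 = 172543*(-1/462699) - 2*(-1)*9173/(417*417) = -172543/462699 - 1*(-18346/173889) = -172543/462699 + 18346/173889 = -2390517097/8939807379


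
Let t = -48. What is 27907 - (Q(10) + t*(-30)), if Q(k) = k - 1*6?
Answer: 26463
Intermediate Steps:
Q(k) = -6 + k (Q(k) = k - 6 = -6 + k)
27907 - (Q(10) + t*(-30)) = 27907 - ((-6 + 10) - 48*(-30)) = 27907 - (4 + 1440) = 27907 - 1*1444 = 27907 - 1444 = 26463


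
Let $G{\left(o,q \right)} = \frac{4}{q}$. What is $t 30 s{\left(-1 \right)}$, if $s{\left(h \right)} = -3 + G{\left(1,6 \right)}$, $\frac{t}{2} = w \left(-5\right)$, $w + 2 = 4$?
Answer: $1400$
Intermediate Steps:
$w = 2$ ($w = -2 + 4 = 2$)
$t = -20$ ($t = 2 \cdot 2 \left(-5\right) = 2 \left(-10\right) = -20$)
$s{\left(h \right)} = - \frac{7}{3}$ ($s{\left(h \right)} = -3 + \frac{4}{6} = -3 + 4 \cdot \frac{1}{6} = -3 + \frac{2}{3} = - \frac{7}{3}$)
$t 30 s{\left(-1 \right)} = \left(-20\right) 30 \left(- \frac{7}{3}\right) = \left(-600\right) \left(- \frac{7}{3}\right) = 1400$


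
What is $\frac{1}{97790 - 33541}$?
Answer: $\frac{1}{64249} \approx 1.5564 \cdot 10^{-5}$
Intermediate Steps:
$\frac{1}{97790 - 33541} = \frac{1}{64249}$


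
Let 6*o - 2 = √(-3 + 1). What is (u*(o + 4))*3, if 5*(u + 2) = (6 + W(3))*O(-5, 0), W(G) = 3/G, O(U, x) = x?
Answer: -26 - I*√2 ≈ -26.0 - 1.4142*I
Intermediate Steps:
o = ⅓ + I*√2/6 (o = ⅓ + √(-3 + 1)/6 = ⅓ + √(-2)/6 = ⅓ + (I*√2)/6 = ⅓ + I*√2/6 ≈ 0.33333 + 0.2357*I)
u = -2 (u = -2 + ((6 + 3/3)*0)/5 = -2 + ((6 + 3*(⅓))*0)/5 = -2 + ((6 + 1)*0)/5 = -2 + (7*0)/5 = -2 + (⅕)*0 = -2 + 0 = -2)
(u*(o + 4))*3 = -2*((⅓ + I*√2/6) + 4)*3 = -2*(13/3 + I*√2/6)*3 = (-26/3 - I*√2/3)*3 = -26 - I*√2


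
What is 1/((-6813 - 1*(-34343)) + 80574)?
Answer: 1/108104 ≈ 9.2503e-6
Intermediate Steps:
1/((-6813 - 1*(-34343)) + 80574) = 1/((-6813 + 34343) + 80574) = 1/(27530 + 80574) = 1/108104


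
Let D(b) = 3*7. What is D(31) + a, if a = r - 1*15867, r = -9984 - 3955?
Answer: -29785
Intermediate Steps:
r = -13939
D(b) = 21
a = -29806 (a = -13939 - 1*15867 = -13939 - 15867 = -29806)
D(31) + a = 21 - 29806 = -29785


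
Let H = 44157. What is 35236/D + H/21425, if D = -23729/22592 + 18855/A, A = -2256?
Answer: -801163058258969/214028958275 ≈ -3743.2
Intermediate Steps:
D = -9989683/1061824 (D = -23729/22592 + 18855/(-2256) = -23729*1/22592 + 18855*(-1/2256) = -23729/22592 - 6285/752 = -9989683/1061824 ≈ -9.4080)
35236/D + H/21425 = 35236/(-9989683/1061824) + 44157/21425 = 35236*(-1061824/9989683) + 44157*(1/21425) = -37414430464/9989683 + 44157/21425 = -801163058258969/214028958275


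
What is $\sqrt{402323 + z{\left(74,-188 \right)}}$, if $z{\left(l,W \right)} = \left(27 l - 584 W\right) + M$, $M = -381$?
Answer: $2 \sqrt{128433} \approx 716.75$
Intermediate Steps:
$z{\left(l,W \right)} = -381 - 584 W + 27 l$ ($z{\left(l,W \right)} = \left(27 l - 584 W\right) - 381 = \left(- 584 W + 27 l\right) - 381 = -381 - 584 W + 27 l$)
$\sqrt{402323 + z{\left(74,-188 \right)}} = \sqrt{402323 - -111409} = \sqrt{402323 + \left(-381 + 109792 + 1998\right)} = \sqrt{402323 + 111409} = \sqrt{513732} = 2 \sqrt{128433}$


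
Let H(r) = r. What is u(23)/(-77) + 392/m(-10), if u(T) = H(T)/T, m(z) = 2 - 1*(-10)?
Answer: 7543/231 ≈ 32.654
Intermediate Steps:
m(z) = 12 (m(z) = 2 + 10 = 12)
u(T) = 1 (u(T) = T/T = 1)
u(23)/(-77) + 392/m(-10) = 1/(-77) + 392/12 = 1*(-1/77) + 392*(1/12) = -1/77 + 98/3 = 7543/231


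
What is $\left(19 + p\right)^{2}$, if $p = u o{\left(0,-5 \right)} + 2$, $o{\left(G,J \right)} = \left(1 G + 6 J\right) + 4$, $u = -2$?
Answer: $5329$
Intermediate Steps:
$o{\left(G,J \right)} = 4 + G + 6 J$ ($o{\left(G,J \right)} = \left(G + 6 J\right) + 4 = 4 + G + 6 J$)
$p = 54$ ($p = - 2 \left(4 + 0 + 6 \left(-5\right)\right) + 2 = - 2 \left(4 + 0 - 30\right) + 2 = \left(-2\right) \left(-26\right) + 2 = 52 + 2 = 54$)
$\left(19 + p\right)^{2} = \left(19 + 54\right)^{2} = 73^{2} = 5329$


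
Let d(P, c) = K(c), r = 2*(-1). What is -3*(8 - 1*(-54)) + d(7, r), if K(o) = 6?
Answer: -180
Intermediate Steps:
r = -2
d(P, c) = 6
-3*(8 - 1*(-54)) + d(7, r) = -3*(8 - 1*(-54)) + 6 = -3*(8 + 54) + 6 = -3*62 + 6 = -186 + 6 = -180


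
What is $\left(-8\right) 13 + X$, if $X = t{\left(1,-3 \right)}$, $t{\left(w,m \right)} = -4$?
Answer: $-108$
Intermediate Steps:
$X = -4$
$\left(-8\right) 13 + X = \left(-8\right) 13 - 4 = -104 - 4 = -108$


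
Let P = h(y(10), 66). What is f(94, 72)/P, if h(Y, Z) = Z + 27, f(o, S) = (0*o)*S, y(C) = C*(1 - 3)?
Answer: 0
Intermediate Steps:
y(C) = -2*C (y(C) = C*(-2) = -2*C)
f(o, S) = 0 (f(o, S) = 0*S = 0)
h(Y, Z) = 27 + Z
P = 93 (P = 27 + 66 = 93)
f(94, 72)/P = 0/93 = 0*(1/93) = 0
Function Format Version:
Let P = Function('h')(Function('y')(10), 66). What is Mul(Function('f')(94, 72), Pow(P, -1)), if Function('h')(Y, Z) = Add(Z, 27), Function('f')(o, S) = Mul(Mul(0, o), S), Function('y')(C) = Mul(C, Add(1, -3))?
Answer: 0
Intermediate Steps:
Function('y')(C) = Mul(-2, C) (Function('y')(C) = Mul(C, -2) = Mul(-2, C))
Function('f')(o, S) = 0 (Function('f')(o, S) = Mul(0, S) = 0)
Function('h')(Y, Z) = Add(27, Z)
P = 93 (P = Add(27, 66) = 93)
Mul(Function('f')(94, 72), Pow(P, -1)) = Mul(0, Pow(93, -1)) = Mul(0, Rational(1, 93)) = 0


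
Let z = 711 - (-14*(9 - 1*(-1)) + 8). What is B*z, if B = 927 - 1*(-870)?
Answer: 1514871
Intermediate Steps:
z = 843 (z = 711 - (-14*(9 + 1) + 8) = 711 - (-14*10 + 8) = 711 - (-140 + 8) = 711 - 1*(-132) = 711 + 132 = 843)
B = 1797 (B = 927 + 870 = 1797)
B*z = 1797*843 = 1514871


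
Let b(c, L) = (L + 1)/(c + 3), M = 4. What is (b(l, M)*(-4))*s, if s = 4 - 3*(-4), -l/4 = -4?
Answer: -320/19 ≈ -16.842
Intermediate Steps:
l = 16 (l = -4*(-4) = 16)
s = 16 (s = 4 + 12 = 16)
b(c, L) = (1 + L)/(3 + c)
(b(l, M)*(-4))*s = (((1 + 4)/(3 + 16))*(-4))*16 = ((5/19)*(-4))*16 = -20/19*16 = -320/19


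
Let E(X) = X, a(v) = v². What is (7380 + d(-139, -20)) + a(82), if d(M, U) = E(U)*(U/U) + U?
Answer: 14064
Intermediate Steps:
d(M, U) = 2*U (d(M, U) = U*(U/U) + U = U*1 + U = U + U = 2*U)
(7380 + d(-139, -20)) + a(82) = (7380 + 2*(-20)) + 82² = (7380 - 40) + 6724 = 7340 + 6724 = 14064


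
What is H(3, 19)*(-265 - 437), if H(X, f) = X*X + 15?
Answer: -16848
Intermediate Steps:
H(X, f) = 15 + X**2 (H(X, f) = X**2 + 15 = 15 + X**2)
H(3, 19)*(-265 - 437) = (15 + 3**2)*(-265 - 437) = (15 + 9)*(-702) = 24*(-702) = -16848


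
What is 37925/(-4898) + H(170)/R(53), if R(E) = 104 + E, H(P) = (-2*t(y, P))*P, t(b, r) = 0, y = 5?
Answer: -37925/4898 ≈ -7.7430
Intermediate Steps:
H(P) = 0 (H(P) = (-2*0)*P = 0*P = 0)
37925/(-4898) + H(170)/R(53) = 37925/(-4898) + 0/(104 + 53) = 37925*(-1/4898) + 0/157 = -37925/4898 + 0*(1/157) = -37925/4898 + 0 = -37925/4898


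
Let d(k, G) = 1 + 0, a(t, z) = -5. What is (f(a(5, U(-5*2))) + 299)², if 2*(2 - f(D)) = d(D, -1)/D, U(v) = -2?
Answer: 9066121/100 ≈ 90661.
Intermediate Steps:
d(k, G) = 1
f(D) = 2 - 1/(2*D)
(f(a(5, U(-5*2))) + 299)² = ((2 - ½/(-5)) + 299)² = ((2 - ½*(-⅕)) + 299)² = ((2 + ⅒) + 299)² = (21/10 + 299)² = (3011/10)² = 9066121/100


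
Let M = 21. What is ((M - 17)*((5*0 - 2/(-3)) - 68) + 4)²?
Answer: 633616/9 ≈ 70402.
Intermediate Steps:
((M - 17)*((5*0 - 2/(-3)) - 68) + 4)² = ((21 - 17)*((5*0 - 2/(-3)) - 68) + 4)² = (4*((0 - 2*(-⅓)) - 68) + 4)² = (4*((0 + ⅔) - 68) + 4)² = (4*(⅔ - 68) + 4)² = (4*(-202/3) + 4)² = (-808/3 + 4)² = (-796/3)² = 633616/9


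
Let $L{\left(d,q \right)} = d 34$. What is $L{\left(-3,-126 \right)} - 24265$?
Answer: $-24367$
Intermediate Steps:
$L{\left(d,q \right)} = 34 d$
$L{\left(-3,-126 \right)} - 24265 = 34 \left(-3\right) - 24265 = -102 - 24265 = -24367$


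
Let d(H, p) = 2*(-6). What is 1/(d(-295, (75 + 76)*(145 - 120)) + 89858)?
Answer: 1/89846 ≈ 1.1130e-5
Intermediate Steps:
d(H, p) = -12
1/(d(-295, (75 + 76)*(145 - 120)) + 89858) = 1/(-12 + 89858) = 1/89846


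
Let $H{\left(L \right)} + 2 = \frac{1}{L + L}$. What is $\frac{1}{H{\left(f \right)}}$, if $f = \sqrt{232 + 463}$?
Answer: $- \frac{5560}{11119} - \frac{2 \sqrt{695}}{11119} \approx -0.50479$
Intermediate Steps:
$f = \sqrt{695} \approx 26.363$
$H{\left(L \right)} = -2 + \frac{1}{2 L}$ ($H{\left(L \right)} = -2 + \frac{1}{L + L} = -2 + \frac{1}{2 L}$)
$\frac{1}{H{\left(f \right)}} = \frac{1}{-2 + \frac{1}{2 \sqrt{695}}} = \frac{1}{-2 + \frac{\frac{1}{695} \sqrt{695}}{2}} = \frac{1}{-2 + \frac{\sqrt{695}}{1390}}$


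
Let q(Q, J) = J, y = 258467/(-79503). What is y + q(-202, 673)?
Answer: 53247052/79503 ≈ 669.75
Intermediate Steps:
y = -258467/79503 (y = 258467*(-1/79503) = -258467/79503 ≈ -3.2510)
y + q(-202, 673) = -258467/79503 + 673 = 53247052/79503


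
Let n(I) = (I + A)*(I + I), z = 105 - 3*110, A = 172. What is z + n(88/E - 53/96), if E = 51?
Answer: 241580185/1331712 ≈ 181.41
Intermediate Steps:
z = -225 (z = 105 - 330 = -225)
n(I) = 2*I*(172 + I) (n(I) = (I + 172)*(I + I) = (172 + I)*(2*I) = 2*I*(172 + I))
z + n(88/E - 53/96) = -225 + 2*(88/51 - 53/96)*(172 + (88/51 - 53/96)) = -225 + 2*(1915/1632)*(172 + 1915/1632) = -225 + 2*(1915/1632)*(282619/1632) = -225 + 541215385/1331712 = 241580185/1331712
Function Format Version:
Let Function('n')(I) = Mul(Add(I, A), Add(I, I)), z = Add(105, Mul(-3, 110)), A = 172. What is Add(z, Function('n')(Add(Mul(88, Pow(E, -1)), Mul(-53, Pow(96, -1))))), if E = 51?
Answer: Rational(241580185, 1331712) ≈ 181.41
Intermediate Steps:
z = -225 (z = Add(105, -330) = -225)
Function('n')(I) = Mul(2, I, Add(172, I)) (Function('n')(I) = Mul(Add(I, 172), Add(I, I)) = Mul(Add(172, I), Mul(2, I)) = Mul(2, I, Add(172, I)))
Add(z, Function('n')(Add(Mul(88, Pow(E, -1)), Mul(-53, Pow(96, -1))))) = Add(-225, Mul(2, Add(Mul(88, Pow(51, -1)), Mul(-53, Pow(96, -1))), Add(172, Add(Mul(88, Pow(51, -1)), Mul(-53, Pow(96, -1)))))) = Add(-225, Mul(2, Add(Mul(88, Rational(1, 51)), Mul(-53, Rational(1, 96))), Add(172, Add(Mul(88, Rational(1, 51)), Mul(-53, Rational(1, 96)))))) = Add(-225, Mul(2, Add(Rational(88, 51), Rational(-53, 96)), Add(172, Add(Rational(88, 51), Rational(-53, 96))))) = Add(-225, Mul(2, Rational(1915, 1632), Add(172, Rational(1915, 1632)))) = Add(-225, Mul(2, Rational(1915, 1632), Rational(282619, 1632))) = Add(-225, Rational(541215385, 1331712)) = Rational(241580185, 1331712)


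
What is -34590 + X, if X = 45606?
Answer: 11016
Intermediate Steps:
-34590 + X = -34590 + 45606 = 11016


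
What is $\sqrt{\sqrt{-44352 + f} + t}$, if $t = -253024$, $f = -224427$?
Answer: $\sqrt{-253024 + i \sqrt{268779}} \approx 0.5153 + 503.02 i$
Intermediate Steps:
$\sqrt{\sqrt{-44352 + f} + t} = \sqrt{\sqrt{-44352 - 224427} - 253024} = \sqrt{\sqrt{-268779} - 253024} = \sqrt{i \sqrt{268779} - 253024} = \sqrt{-253024 + i \sqrt{268779}}$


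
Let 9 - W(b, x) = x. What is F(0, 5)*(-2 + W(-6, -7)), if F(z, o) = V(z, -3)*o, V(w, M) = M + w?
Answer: -210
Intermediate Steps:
W(b, x) = 9 - x
F(z, o) = o*(-3 + z) (F(z, o) = (-3 + z)*o = o*(-3 + z))
F(0, 5)*(-2 + W(-6, -7)) = (5*(-3 + 0))*(-2 + (9 - 1*(-7))) = (5*(-3))*(-2 + (9 + 7)) = -15*(-2 + 16) = -15*14 = -210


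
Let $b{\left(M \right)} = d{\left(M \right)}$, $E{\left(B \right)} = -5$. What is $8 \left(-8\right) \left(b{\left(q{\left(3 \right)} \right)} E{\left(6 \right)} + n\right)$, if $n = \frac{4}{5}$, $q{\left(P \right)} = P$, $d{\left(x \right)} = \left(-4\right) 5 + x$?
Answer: $- \frac{27456}{5} \approx -5491.2$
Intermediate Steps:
$d{\left(x \right)} = -20 + x$
$b{\left(M \right)} = -20 + M$
$n = \frac{4}{5}$ ($n = 4 \cdot \frac{1}{5} = \frac{4}{5} \approx 0.8$)
$8 \left(-8\right) \left(b{\left(q{\left(3 \right)} \right)} E{\left(6 \right)} + n\right) = 8 \left(-8\right) \left(\left(-20 + 3\right) \left(-5\right) + \frac{4}{5}\right) = - 64 \left(\left(-17\right) \left(-5\right) + \frac{4}{5}\right) = - 64 \left(85 + \frac{4}{5}\right) = \left(-64\right) \frac{429}{5} = - \frac{27456}{5}$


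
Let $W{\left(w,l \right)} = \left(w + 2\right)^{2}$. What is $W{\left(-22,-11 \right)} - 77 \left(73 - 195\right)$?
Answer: $9794$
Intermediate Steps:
$W{\left(w,l \right)} = \left(2 + w\right)^{2}$
$W{\left(-22,-11 \right)} - 77 \left(73 - 195\right) = \left(2 - 22\right)^{2} - 77 \left(73 - 195\right) = \left(-20\right)^{2} - -9394 = 400 + 9394 = 9794$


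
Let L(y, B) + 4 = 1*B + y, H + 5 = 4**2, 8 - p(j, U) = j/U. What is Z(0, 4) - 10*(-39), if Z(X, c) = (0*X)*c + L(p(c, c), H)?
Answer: 404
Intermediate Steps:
p(j, U) = 8 - j/U
H = 11 (H = -5 + 4**2 = -5 + 16 = 11)
L(y, B) = -4 + B + y (L(y, B) = -4 + (1*B + y) = -4 + (B + y) = -4 + B + y)
Z(X, c) = 14 (Z(X, c) = (0*X)*c + (-4 + 11 + (8 - c/c)) = 0*c + (-4 + 11 + (8 - 1)) = 0 + (-4 + 11 + 7) = 0 + 14 = 14)
Z(0, 4) - 10*(-39) = 14 - 10*(-39) = 14 + 390 = 404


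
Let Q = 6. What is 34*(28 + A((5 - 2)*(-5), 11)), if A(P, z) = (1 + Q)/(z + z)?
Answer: 10591/11 ≈ 962.82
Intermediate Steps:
A(P, z) = 7/(2*z) (A(P, z) = (1 + 6)/(z + z) = 7/((2*z)) = 7*(1/(2*z)) = 7/(2*z))
34*(28 + A((5 - 2)*(-5), 11)) = 34*(28 + (7/2)/11) = 34*(28 + (7/2)*(1/11)) = 34*(28 + 7/22) = 34*(623/22) = 10591/11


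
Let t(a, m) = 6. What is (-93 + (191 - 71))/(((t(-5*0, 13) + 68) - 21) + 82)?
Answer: ⅕ ≈ 0.20000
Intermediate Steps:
(-93 + (191 - 71))/(((t(-5*0, 13) + 68) - 21) + 82) = (-93 + (191 - 71))/(((6 + 68) - 21) + 82) = (-93 + 120)/((74 - 21) + 82) = 27/(53 + 82) = 27/135 = 27*(1/135) = ⅕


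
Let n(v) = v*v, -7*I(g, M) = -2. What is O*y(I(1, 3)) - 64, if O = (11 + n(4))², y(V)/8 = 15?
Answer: 87416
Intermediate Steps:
I(g, M) = 2/7 (I(g, M) = -⅐*(-2) = 2/7)
n(v) = v²
y(V) = 120 (y(V) = 8*15 = 120)
O = 729 (O = (11 + 4²)² = (11 + 16)² = 27² = 729)
O*y(I(1, 3)) - 64 = 729*120 - 64 = 87480 - 64 = 87416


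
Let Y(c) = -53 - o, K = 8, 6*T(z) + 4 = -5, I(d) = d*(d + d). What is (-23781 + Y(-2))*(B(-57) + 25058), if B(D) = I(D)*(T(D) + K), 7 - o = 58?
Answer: -1600476985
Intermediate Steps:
I(d) = 2*d² (I(d) = d*(2*d) = 2*d²)
T(z) = -3/2 (T(z) = -⅔ + (⅙)*(-5) = -⅔ - ⅚ = -3/2)
o = -51 (o = 7 - 1*58 = 7 - 58 = -51)
Y(c) = -2 (Y(c) = -53 - 1*(-51) = -53 + 51 = -2)
B(D) = 13*D² (B(D) = (2*D²)*(-3/2 + 8) = (2*D²)*(13/2) = 13*D²)
(-23781 + Y(-2))*(B(-57) + 25058) = (-23781 - 2)*(13*(-57)² + 25058) = -23783*(13*3249 + 25058) = -23783*(42237 + 25058) = -23783*67295 = -1600476985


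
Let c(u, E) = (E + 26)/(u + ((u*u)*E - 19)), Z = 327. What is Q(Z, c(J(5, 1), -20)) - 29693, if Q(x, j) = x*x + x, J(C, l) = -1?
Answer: 77563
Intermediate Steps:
c(u, E) = (26 + E)/(-19 + u + E*u²) (c(u, E) = (26 + E)/(u + (u²*E - 19)) = (26 + E)/(u + (E*u² - 19)) = (26 + E)/(u + (-19 + E*u²)) = (26 + E)/(-19 + u + E*u²))
Q(x, j) = x + x² (Q(x, j) = x² + x = x + x²)
Q(Z, c(J(5, 1), -20)) - 29693 = 327*(1 + 327) - 29693 = 327*328 - 29693 = 107256 - 29693 = 77563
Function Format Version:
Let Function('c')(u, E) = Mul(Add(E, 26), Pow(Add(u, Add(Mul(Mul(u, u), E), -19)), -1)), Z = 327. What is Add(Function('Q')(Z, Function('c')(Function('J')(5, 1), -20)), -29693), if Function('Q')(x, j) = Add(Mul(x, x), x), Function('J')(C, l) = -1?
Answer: 77563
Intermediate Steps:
Function('c')(u, E) = Mul(Pow(Add(-19, u, Mul(E, Pow(u, 2))), -1), Add(26, E)) (Function('c')(u, E) = Mul(Add(26, E), Pow(Add(u, Add(Mul(Pow(u, 2), E), -19)), -1)) = Mul(Add(26, E), Pow(Add(u, Add(Mul(E, Pow(u, 2)), -19)), -1)) = Mul(Add(26, E), Pow(Add(u, Add(-19, Mul(E, Pow(u, 2)))), -1)) = Mul(Add(26, E), Pow(Add(-19, u, Mul(E, Pow(u, 2))), -1)) = Mul(Pow(Add(-19, u, Mul(E, Pow(u, 2))), -1), Add(26, E)))
Function('Q')(x, j) = Add(x, Pow(x, 2)) (Function('Q')(x, j) = Add(Pow(x, 2), x) = Add(x, Pow(x, 2)))
Add(Function('Q')(Z, Function('c')(Function('J')(5, 1), -20)), -29693) = Add(Mul(327, Add(1, 327)), -29693) = Add(Mul(327, 328), -29693) = Add(107256, -29693) = 77563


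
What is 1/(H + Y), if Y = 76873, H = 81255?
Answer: 1/158128 ≈ 6.3240e-6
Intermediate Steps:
1/(H + Y) = 1/(81255 + 76873) = 1/158128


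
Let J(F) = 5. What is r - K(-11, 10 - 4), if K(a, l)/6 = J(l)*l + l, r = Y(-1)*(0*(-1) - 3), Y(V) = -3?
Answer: -207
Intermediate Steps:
r = 9 (r = -3*(0*(-1) - 3) = -3*(0 - 3) = -3*(-3) = 9)
K(a, l) = 36*l (K(a, l) = 6*(5*l + l) = 6*(6*l) = 36*l)
r - K(-11, 10 - 4) = 9 - 36*(10 - 4) = 9 - 36*6 = 9 - 1*216 = 9 - 216 = -207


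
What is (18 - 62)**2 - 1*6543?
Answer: -4607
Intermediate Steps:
(18 - 62)**2 - 1*6543 = (-44)**2 - 6543 = 1936 - 6543 = -4607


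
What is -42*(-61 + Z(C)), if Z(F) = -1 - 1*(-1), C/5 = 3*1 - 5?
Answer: 2562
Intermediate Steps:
C = -10 (C = 5*(3*1 - 5) = 5*(3 - 5) = 5*(-2) = -10)
Z(F) = 0 (Z(F) = -1 + 1 = 0)
-42*(-61 + Z(C)) = -42*(-61 + 0) = -42*(-61) = 2562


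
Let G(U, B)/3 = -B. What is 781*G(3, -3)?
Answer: 7029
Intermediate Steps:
G(U, B) = -3*B (G(U, B) = 3*(-B) = -3*B)
781*G(3, -3) = 781*(-3*(-3)) = 781*9 = 7029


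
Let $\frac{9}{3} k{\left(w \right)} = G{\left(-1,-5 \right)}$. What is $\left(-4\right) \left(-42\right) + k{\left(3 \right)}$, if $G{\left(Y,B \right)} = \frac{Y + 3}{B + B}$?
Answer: $\frac{2519}{15} \approx 167.93$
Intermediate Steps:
$G{\left(Y,B \right)} = \frac{3 + Y}{2 B}$
$k{\left(w \right)} = - \frac{1}{15}$ ($k{\left(w \right)} = \frac{\frac{1}{2} \frac{1}{-5} \left(3 - 1\right)}{3} = \frac{\frac{1}{2} \left(- \frac{1}{5}\right) 2}{3} = \frac{1}{3} \left(- \frac{1}{5}\right) = - \frac{1}{15}$)
$\left(-4\right) \left(-42\right) + k{\left(3 \right)} = \left(-4\right) \left(-42\right) - \frac{1}{15} = 168 - \frac{1}{15} = \frac{2519}{15}$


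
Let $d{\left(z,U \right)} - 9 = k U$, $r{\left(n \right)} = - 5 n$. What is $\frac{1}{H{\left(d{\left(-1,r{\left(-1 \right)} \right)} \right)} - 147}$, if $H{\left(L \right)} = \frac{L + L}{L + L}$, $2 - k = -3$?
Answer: $- \frac{1}{146} \approx -0.0068493$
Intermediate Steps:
$k = 5$ ($k = 2 - -3 = 2 + 3 = 5$)
$d{\left(z,U \right)} = 9 + 5 U$
$H{\left(L \right)} = 1$ ($H{\left(L \right)} = \frac{2 L}{2 L} = 2 L \frac{1}{2 L} = 1$)
$\frac{1}{H{\left(d{\left(-1,r{\left(-1 \right)} \right)} \right)} - 147} = \frac{1}{1 - 147} = \frac{1}{-146} = - \frac{1}{146}$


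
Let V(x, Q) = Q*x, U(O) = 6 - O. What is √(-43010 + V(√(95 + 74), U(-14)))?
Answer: 15*I*√190 ≈ 206.76*I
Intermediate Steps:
√(-43010 + V(√(95 + 74), U(-14))) = √(-43010 + (6 - 1*(-14))*√(95 + 74)) = √(-43010 + (6 + 14)*√169) = √(-43010 + 20*13) = √(-43010 + 260) = √(-42750) = 15*I*√190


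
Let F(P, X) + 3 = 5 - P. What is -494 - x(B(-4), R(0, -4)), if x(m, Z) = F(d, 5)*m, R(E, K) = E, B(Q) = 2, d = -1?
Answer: -500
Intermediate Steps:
F(P, X) = 2 - P (F(P, X) = -3 + (5 - P) = 2 - P)
x(m, Z) = 3*m (x(m, Z) = (2 - 1*(-1))*m = (2 + 1)*m = 3*m)
-494 - x(B(-4), R(0, -4)) = -494 - 3*2 = -494 - 1*6 = -494 - 6 = -500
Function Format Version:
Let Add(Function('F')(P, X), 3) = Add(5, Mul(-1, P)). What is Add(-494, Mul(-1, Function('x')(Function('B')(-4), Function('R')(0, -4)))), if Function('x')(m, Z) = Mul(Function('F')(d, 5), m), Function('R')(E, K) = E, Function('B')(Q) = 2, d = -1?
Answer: -500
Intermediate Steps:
Function('F')(P, X) = Add(2, Mul(-1, P)) (Function('F')(P, X) = Add(-3, Add(5, Mul(-1, P))) = Add(2, Mul(-1, P)))
Function('x')(m, Z) = Mul(3, m) (Function('x')(m, Z) = Mul(Add(2, Mul(-1, -1)), m) = Mul(Add(2, 1), m) = Mul(3, m))
Add(-494, Mul(-1, Function('x')(Function('B')(-4), Function('R')(0, -4)))) = Add(-494, Mul(-1, Mul(3, 2))) = Add(-494, Mul(-1, 6)) = Add(-494, -6) = -500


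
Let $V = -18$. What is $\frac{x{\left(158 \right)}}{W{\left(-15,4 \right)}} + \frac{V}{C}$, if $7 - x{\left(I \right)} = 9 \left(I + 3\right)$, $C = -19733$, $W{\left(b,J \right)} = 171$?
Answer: $- \frac{28451908}{3374343} \approx -8.4318$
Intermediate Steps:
$x{\left(I \right)} = -20 - 9 I$ ($x{\left(I \right)} = 7 - 9 \left(I + 3\right) = 7 - 9 \left(3 + I\right) = 7 - \left(27 + 9 I\right) = -20 - 9 I$)
$\frac{x{\left(158 \right)}}{W{\left(-15,4 \right)}} + \frac{V}{C} = \frac{-20 - 1422}{171} - \frac{18}{-19733} = \left(-20 - 1422\right) \frac{1}{171} - - \frac{18}{19733} = \left(-1442\right) \frac{1}{171} + \frac{18}{19733} = - \frac{1442}{171} + \frac{18}{19733} = - \frac{28451908}{3374343}$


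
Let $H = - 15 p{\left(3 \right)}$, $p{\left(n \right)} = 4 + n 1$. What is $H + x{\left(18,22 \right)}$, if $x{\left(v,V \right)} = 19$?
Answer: $-86$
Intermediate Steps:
$p{\left(n \right)} = 4 + n$
$H = -105$ ($H = - 15 \left(4 + 3\right) = \left(-15\right) 7 = -105$)
$H + x{\left(18,22 \right)} = -105 + 19 = -86$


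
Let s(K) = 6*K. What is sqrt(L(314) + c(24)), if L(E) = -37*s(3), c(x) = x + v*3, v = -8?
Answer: 3*I*sqrt(74) ≈ 25.807*I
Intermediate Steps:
c(x) = -24 + x (c(x) = x - 8*3 = x - 24 = -24 + x)
L(E) = -666 (L(E) = -222*3 = -37*18 = -666)
sqrt(L(314) + c(24)) = sqrt(-666 + (-24 + 24)) = sqrt(-666 + 0) = sqrt(-666) = 3*I*sqrt(74)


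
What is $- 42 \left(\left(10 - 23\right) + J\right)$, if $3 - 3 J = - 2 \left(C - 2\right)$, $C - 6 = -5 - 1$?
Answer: $560$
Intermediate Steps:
$C = 0$ ($C = 6 - 6 = 0$)
$J = - \frac{1}{3}$ ($J = 1 - \frac{\left(-2\right) \left(0 - 2\right)}{3} = 1 - \frac{\left(-2\right) \left(-2\right)}{3} = 1 - \frac{4}{3} = - \frac{1}{3} \approx -0.33333$)
$- 42 \left(\left(10 - 23\right) + J\right) = - 42 \left(\left(10 - 23\right) - \frac{1}{3}\right) = - 42 \left(-13 - \frac{1}{3}\right) = \left(-42\right) \left(- \frac{40}{3}\right) = 560$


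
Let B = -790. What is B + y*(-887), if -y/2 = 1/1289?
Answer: -1016536/1289 ≈ -788.62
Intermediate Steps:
y = -2/1289 ≈ -0.0015516
B + y*(-887) = -790 - 2/1289*(-887) = -790 + 1774/1289 = -1016536/1289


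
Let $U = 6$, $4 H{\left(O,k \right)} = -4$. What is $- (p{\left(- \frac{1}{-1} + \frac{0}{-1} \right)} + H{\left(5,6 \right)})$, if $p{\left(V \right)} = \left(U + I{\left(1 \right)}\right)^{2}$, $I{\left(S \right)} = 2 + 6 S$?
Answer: $-195$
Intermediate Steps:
$H{\left(O,k \right)} = -1$ ($H{\left(O,k \right)} = \frac{1}{4} \left(-4\right) = -1$)
$p{\left(V \right)} = 196$ ($p{\left(V \right)} = \left(6 + \left(2 + 6 \cdot 1\right)\right)^{2} = \left(6 + \left(2 + 6\right)\right)^{2} = \left(6 + 8\right)^{2} = 14^{2} = 196$)
$- (p{\left(- \frac{1}{-1} + \frac{0}{-1} \right)} + H{\left(5,6 \right)}) = - (196 - 1) = \left(-1\right) 195 = -195$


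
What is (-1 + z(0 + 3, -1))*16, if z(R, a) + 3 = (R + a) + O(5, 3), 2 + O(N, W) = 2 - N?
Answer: -112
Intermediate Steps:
O(N, W) = -N (O(N, W) = -2 + (2 - N) = -N)
z(R, a) = -8 + R + a (z(R, a) = -3 + ((R + a) - 1*5) = -3 + ((R + a) - 5) = -3 + (-5 + R + a) = -8 + R + a)
(-1 + z(0 + 3, -1))*16 = (-1 + (-8 + (0 + 3) - 1))*16 = (-1 + (-8 + 3 - 1))*16 = (-1 - 6)*16 = -7*16 = -112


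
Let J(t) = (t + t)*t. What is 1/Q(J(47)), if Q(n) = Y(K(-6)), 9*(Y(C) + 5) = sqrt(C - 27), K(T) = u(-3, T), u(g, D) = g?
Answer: -27/137 - 3*I*sqrt(30)/685 ≈ -0.19708 - 0.023988*I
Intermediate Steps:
K(T) = -3
J(t) = 2*t**2 (J(t) = (2*t)*t = 2*t**2)
Y(C) = -5 + sqrt(-27 + C)/9 (Y(C) = -5 + sqrt(C - 27)/9 = -5 + sqrt(-27 + C)/9)
Q(n) = -5 + I*sqrt(30)/9 (Q(n) = -5 + sqrt(-27 - 3)/9 = -5 + sqrt(-30)/9 = -5 + (I*sqrt(30))/9 = -5 + I*sqrt(30)/9)
1/Q(J(47)) = 1/(-5 + I*sqrt(30)/9)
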